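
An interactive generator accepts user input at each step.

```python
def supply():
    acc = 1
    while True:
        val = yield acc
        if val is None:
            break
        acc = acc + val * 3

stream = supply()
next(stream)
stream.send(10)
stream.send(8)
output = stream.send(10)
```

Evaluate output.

Step 1: next() -> yield acc=1.
Step 2: send(10) -> val=10, acc = 1 + 10*3 = 31, yield 31.
Step 3: send(8) -> val=8, acc = 31 + 8*3 = 55, yield 55.
Step 4: send(10) -> val=10, acc = 55 + 10*3 = 85, yield 85.
Therefore output = 85.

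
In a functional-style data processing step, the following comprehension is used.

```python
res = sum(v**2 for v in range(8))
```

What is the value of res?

Step 1: Compute v**2 for each v in range(8):
  v=0: 0**2 = 0
  v=1: 1**2 = 1
  v=2: 2**2 = 4
  v=3: 3**2 = 9
  v=4: 4**2 = 16
  v=5: 5**2 = 25
  v=6: 6**2 = 36
  v=7: 7**2 = 49
Step 2: sum = 0 + 1 + 4 + 9 + 16 + 25 + 36 + 49 = 140.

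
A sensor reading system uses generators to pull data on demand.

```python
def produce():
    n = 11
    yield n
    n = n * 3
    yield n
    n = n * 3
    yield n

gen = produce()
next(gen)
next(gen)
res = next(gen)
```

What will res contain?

Step 1: Trace through generator execution:
  Yield 1: n starts at 11, yield 11
  Yield 2: n = 11 * 3 = 33, yield 33
  Yield 3: n = 33 * 3 = 99, yield 99
Step 2: First next() gets 11, second next() gets the second value, third next() yields 99.
Therefore res = 99.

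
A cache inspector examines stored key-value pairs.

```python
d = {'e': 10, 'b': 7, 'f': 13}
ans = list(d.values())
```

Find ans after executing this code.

Step 1: d.values() returns the dictionary values in insertion order.
Therefore ans = [10, 7, 13].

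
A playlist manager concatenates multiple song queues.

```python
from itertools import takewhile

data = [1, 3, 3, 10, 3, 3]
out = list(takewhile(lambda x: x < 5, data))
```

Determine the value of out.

Step 1: takewhile stops at first element >= 5:
  1 < 5: take
  3 < 5: take
  3 < 5: take
  10 >= 5: stop
Therefore out = [1, 3, 3].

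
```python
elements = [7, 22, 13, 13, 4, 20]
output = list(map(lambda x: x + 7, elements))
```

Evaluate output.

Step 1: Apply lambda x: x + 7 to each element:
  7 -> 14
  22 -> 29
  13 -> 20
  13 -> 20
  4 -> 11
  20 -> 27
Therefore output = [14, 29, 20, 20, 11, 27].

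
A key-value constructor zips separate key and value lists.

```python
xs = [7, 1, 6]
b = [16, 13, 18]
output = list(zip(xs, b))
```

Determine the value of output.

Step 1: zip pairs elements at same index:
  Index 0: (7, 16)
  Index 1: (1, 13)
  Index 2: (6, 18)
Therefore output = [(7, 16), (1, 13), (6, 18)].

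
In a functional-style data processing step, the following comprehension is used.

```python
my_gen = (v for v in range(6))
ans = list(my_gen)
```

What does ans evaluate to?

Step 1: Generator expression iterates range(6): [0, 1, 2, 3, 4, 5].
Step 2: list() collects all values.
Therefore ans = [0, 1, 2, 3, 4, 5].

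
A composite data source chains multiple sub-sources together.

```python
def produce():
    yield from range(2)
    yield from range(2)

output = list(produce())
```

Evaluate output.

Step 1: Trace yields in order:
  yield 0
  yield 1
  yield 0
  yield 1
Therefore output = [0, 1, 0, 1].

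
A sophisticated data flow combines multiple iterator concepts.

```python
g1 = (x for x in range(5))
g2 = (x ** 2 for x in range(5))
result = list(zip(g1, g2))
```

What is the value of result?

Step 1: g1 produces [0, 1, 2, 3, 4].
Step 2: g2 produces [0, 1, 4, 9, 16].
Step 3: zip pairs them: [(0, 0), (1, 1), (2, 4), (3, 9), (4, 16)].
Therefore result = [(0, 0), (1, 1), (2, 4), (3, 9), (4, 16)].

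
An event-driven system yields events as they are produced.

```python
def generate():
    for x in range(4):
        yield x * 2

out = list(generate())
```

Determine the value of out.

Step 1: For each x in range(4), yield x * 2:
  x=0: yield 0 * 2 = 0
  x=1: yield 1 * 2 = 2
  x=2: yield 2 * 2 = 4
  x=3: yield 3 * 2 = 6
Therefore out = [0, 2, 4, 6].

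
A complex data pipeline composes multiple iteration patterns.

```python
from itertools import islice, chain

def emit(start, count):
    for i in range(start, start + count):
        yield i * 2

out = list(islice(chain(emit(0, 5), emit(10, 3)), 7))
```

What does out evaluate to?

Step 1: emit(0, 5) yields [0, 2, 4, 6, 8].
Step 2: emit(10, 3) yields [20, 22, 24].
Step 3: chain concatenates: [0, 2, 4, 6, 8, 20, 22, 24].
Step 4: islice takes first 7: [0, 2, 4, 6, 8, 20, 22].
Therefore out = [0, 2, 4, 6, 8, 20, 22].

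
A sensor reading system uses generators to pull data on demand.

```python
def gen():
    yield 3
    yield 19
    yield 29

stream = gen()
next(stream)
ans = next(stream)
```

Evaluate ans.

Step 1: gen() creates a generator.
Step 2: next(stream) yields 3 (consumed and discarded).
Step 3: next(stream) yields 19, assigned to ans.
Therefore ans = 19.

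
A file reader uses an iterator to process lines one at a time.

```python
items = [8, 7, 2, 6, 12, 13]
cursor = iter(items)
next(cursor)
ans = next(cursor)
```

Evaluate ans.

Step 1: Create iterator over [8, 7, 2, 6, 12, 13].
Step 2: next() consumes 8.
Step 3: next() returns 7.
Therefore ans = 7.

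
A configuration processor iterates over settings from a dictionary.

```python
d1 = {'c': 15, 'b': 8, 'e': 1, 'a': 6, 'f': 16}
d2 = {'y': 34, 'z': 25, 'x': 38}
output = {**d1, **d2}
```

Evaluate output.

Step 1: Merge d1 and d2 (d2 values override on key conflicts).
Step 2: d1 has keys ['c', 'b', 'e', 'a', 'f'], d2 has keys ['y', 'z', 'x'].
Therefore output = {'c': 15, 'b': 8, 'e': 1, 'a': 6, 'f': 16, 'y': 34, 'z': 25, 'x': 38}.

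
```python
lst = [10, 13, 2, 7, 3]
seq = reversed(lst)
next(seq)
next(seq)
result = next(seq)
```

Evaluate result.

Step 1: reversed([10, 13, 2, 7, 3]) gives iterator: [3, 7, 2, 13, 10].
Step 2: First next() = 3, second next() = 7.
Step 3: Third next() = 2.
Therefore result = 2.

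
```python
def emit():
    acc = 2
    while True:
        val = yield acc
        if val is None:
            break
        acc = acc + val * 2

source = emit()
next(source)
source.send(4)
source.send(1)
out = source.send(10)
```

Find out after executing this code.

Step 1: next() -> yield acc=2.
Step 2: send(4) -> val=4, acc = 2 + 4*2 = 10, yield 10.
Step 3: send(1) -> val=1, acc = 10 + 1*2 = 12, yield 12.
Step 4: send(10) -> val=10, acc = 12 + 10*2 = 32, yield 32.
Therefore out = 32.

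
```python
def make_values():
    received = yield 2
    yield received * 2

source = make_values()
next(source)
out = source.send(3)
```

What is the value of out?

Step 1: next(source) advances to first yield, producing 2.
Step 2: send(3) resumes, received = 3.
Step 3: yield received * 2 = 3 * 2 = 6.
Therefore out = 6.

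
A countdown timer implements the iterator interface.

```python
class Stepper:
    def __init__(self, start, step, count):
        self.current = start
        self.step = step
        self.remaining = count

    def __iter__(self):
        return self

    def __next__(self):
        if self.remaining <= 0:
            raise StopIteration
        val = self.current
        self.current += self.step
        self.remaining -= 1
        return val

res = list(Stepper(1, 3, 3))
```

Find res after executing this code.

Step 1: Stepper starts at 1, increments by 3, for 3 steps:
  Yield 1, then current += 3
  Yield 4, then current += 3
  Yield 7, then current += 3
Therefore res = [1, 4, 7].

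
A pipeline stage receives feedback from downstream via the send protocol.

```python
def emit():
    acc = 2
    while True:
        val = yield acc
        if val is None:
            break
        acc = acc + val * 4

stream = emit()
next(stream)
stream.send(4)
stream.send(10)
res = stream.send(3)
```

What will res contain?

Step 1: next() -> yield acc=2.
Step 2: send(4) -> val=4, acc = 2 + 4*4 = 18, yield 18.
Step 3: send(10) -> val=10, acc = 18 + 10*4 = 58, yield 58.
Step 4: send(3) -> val=3, acc = 58 + 3*4 = 70, yield 70.
Therefore res = 70.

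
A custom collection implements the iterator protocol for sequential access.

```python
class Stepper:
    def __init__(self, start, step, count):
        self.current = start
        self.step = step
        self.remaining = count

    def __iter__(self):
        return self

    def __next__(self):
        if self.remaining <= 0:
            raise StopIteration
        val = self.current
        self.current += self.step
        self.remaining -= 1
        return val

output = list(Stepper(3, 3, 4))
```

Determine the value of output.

Step 1: Stepper starts at 3, increments by 3, for 4 steps:
  Yield 3, then current += 3
  Yield 6, then current += 3
  Yield 9, then current += 3
  Yield 12, then current += 3
Therefore output = [3, 6, 9, 12].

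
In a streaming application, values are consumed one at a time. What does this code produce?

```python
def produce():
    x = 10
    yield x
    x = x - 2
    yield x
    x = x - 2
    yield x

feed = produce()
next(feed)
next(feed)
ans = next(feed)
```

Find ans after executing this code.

Step 1: Trace through generator execution:
  Yield 1: x starts at 10, yield 10
  Yield 2: x = 10 - 2 = 8, yield 8
  Yield 3: x = 8 - 2 = 6, yield 6
Step 2: First next() gets 10, second next() gets the second value, third next() yields 6.
Therefore ans = 6.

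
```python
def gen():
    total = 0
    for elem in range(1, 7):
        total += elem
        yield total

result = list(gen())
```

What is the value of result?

Step 1: Generator accumulates running sum:
  elem=1: total = 1, yield 1
  elem=2: total = 3, yield 3
  elem=3: total = 6, yield 6
  elem=4: total = 10, yield 10
  elem=5: total = 15, yield 15
  elem=6: total = 21, yield 21
Therefore result = [1, 3, 6, 10, 15, 21].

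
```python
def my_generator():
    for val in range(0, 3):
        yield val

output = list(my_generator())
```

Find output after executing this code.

Step 1: The generator yields each value from range(0, 3).
Step 2: list() consumes all yields: [0, 1, 2].
Therefore output = [0, 1, 2].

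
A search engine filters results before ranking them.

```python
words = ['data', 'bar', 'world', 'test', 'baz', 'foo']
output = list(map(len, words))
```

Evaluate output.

Step 1: Map len() to each word:
  'data' -> 4
  'bar' -> 3
  'world' -> 5
  'test' -> 4
  'baz' -> 3
  'foo' -> 3
Therefore output = [4, 3, 5, 4, 3, 3].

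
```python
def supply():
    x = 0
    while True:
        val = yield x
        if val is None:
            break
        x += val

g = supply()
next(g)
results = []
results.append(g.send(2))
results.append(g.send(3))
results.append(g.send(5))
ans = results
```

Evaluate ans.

Step 1: next(g) -> yield 0.
Step 2: send(2) -> x = 2, yield 2.
Step 3: send(3) -> x = 5, yield 5.
Step 4: send(5) -> x = 10, yield 10.
Therefore ans = [2, 5, 10].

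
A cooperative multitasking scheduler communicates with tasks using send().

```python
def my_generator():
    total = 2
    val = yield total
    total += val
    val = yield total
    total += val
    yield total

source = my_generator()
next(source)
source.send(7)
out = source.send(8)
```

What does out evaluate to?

Step 1: next() -> yield total=2.
Step 2: send(7) -> val=7, total = 2+7 = 9, yield 9.
Step 3: send(8) -> val=8, total = 9+8 = 17, yield 17.
Therefore out = 17.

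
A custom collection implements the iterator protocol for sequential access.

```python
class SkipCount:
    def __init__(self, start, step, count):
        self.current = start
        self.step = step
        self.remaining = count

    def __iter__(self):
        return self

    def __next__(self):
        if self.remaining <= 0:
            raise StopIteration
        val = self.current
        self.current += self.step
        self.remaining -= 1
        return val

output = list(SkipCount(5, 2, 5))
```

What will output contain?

Step 1: SkipCount starts at 5, increments by 2, for 5 steps:
  Yield 5, then current += 2
  Yield 7, then current += 2
  Yield 9, then current += 2
  Yield 11, then current += 2
  Yield 13, then current += 2
Therefore output = [5, 7, 9, 11, 13].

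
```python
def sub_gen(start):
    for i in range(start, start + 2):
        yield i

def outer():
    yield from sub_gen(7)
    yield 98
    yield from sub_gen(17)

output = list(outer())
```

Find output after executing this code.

Step 1: outer() delegates to sub_gen(7):
  yield 7
  yield 8
Step 2: yield 98
Step 3: Delegates to sub_gen(17):
  yield 17
  yield 18
Therefore output = [7, 8, 98, 17, 18].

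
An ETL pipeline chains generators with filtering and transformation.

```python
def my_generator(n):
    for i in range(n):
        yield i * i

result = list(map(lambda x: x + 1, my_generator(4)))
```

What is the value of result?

Step 1: my_generator(4) yields squares: [0, 1, 4, 9].
Step 2: map adds 1 to each: [1, 2, 5, 10].
Therefore result = [1, 2, 5, 10].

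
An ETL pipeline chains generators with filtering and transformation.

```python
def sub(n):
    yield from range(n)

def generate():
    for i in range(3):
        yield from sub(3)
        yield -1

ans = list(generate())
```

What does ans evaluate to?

Step 1: For each i in range(3):
  i=0: yield from sub(3) -> [0, 1, 2], then yield -1
  i=1: yield from sub(3) -> [0, 1, 2], then yield -1
  i=2: yield from sub(3) -> [0, 1, 2], then yield -1
Therefore ans = [0, 1, 2, -1, 0, 1, 2, -1, 0, 1, 2, -1].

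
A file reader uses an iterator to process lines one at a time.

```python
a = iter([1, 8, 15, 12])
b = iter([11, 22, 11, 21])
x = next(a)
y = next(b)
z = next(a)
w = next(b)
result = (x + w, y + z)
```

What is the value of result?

Step 1: a iterates [1, 8, 15, 12], b iterates [11, 22, 11, 21].
Step 2: x = next(a) = 1, y = next(b) = 11.
Step 3: z = next(a) = 8, w = next(b) = 22.
Step 4: result = (1 + 22, 11 + 8) = (23, 19).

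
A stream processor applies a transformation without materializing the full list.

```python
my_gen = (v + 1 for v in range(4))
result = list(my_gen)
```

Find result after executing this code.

Step 1: For each v in range(4), compute v+1:
  v=0: 0+1 = 1
  v=1: 1+1 = 2
  v=2: 2+1 = 3
  v=3: 3+1 = 4
Therefore result = [1, 2, 3, 4].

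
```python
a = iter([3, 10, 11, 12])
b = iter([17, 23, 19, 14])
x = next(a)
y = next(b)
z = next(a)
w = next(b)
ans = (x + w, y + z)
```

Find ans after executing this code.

Step 1: a iterates [3, 10, 11, 12], b iterates [17, 23, 19, 14].
Step 2: x = next(a) = 3, y = next(b) = 17.
Step 3: z = next(a) = 10, w = next(b) = 23.
Step 4: ans = (3 + 23, 17 + 10) = (26, 27).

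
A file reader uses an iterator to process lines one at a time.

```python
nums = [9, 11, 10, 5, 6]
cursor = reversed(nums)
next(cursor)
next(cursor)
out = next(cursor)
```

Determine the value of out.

Step 1: reversed([9, 11, 10, 5, 6]) gives iterator: [6, 5, 10, 11, 9].
Step 2: First next() = 6, second next() = 5.
Step 3: Third next() = 10.
Therefore out = 10.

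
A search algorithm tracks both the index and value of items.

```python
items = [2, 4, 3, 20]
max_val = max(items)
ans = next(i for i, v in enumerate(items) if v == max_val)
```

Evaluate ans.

Step 1: max([2, 4, 3, 20]) = 20.
Step 2: Find first index where value == 20:
  Index 0: 2 != 20
  Index 1: 4 != 20
  Index 2: 3 != 20
  Index 3: 20 == 20, found!
Therefore ans = 3.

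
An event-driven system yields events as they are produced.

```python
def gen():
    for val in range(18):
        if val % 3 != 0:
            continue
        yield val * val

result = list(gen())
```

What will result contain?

Step 1: Only yield val**2 when val is divisible by 3:
  val=0: 0 % 3 == 0, yield 0**2 = 0
  val=3: 3 % 3 == 0, yield 3**2 = 9
  val=6: 6 % 3 == 0, yield 6**2 = 36
  val=9: 9 % 3 == 0, yield 9**2 = 81
  val=12: 12 % 3 == 0, yield 12**2 = 144
  val=15: 15 % 3 == 0, yield 15**2 = 225
Therefore result = [0, 9, 36, 81, 144, 225].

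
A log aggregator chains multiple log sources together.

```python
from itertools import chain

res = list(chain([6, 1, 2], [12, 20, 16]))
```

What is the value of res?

Step 1: chain() concatenates iterables: [6, 1, 2] + [12, 20, 16].
Therefore res = [6, 1, 2, 12, 20, 16].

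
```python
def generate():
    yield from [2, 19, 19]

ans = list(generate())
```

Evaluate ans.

Step 1: yield from delegates to the iterable, yielding each element.
Step 2: Collected values: [2, 19, 19].
Therefore ans = [2, 19, 19].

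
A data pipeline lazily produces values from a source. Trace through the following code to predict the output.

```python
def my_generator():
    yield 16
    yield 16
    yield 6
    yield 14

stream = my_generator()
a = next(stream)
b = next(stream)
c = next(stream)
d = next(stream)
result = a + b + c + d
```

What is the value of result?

Step 1: Create generator and consume all values:
  a = next(stream) = 16
  b = next(stream) = 16
  c = next(stream) = 6
  d = next(stream) = 14
Step 2: result = 16 + 16 + 6 + 14 = 52.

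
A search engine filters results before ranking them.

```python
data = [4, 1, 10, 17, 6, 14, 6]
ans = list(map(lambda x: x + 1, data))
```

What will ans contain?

Step 1: Apply lambda x: x + 1 to each element:
  4 -> 5
  1 -> 2
  10 -> 11
  17 -> 18
  6 -> 7
  14 -> 15
  6 -> 7
Therefore ans = [5, 2, 11, 18, 7, 15, 7].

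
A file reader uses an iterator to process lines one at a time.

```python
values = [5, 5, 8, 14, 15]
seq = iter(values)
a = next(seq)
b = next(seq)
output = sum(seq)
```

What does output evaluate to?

Step 1: Create iterator over [5, 5, 8, 14, 15].
Step 2: a = next() = 5, b = next() = 5.
Step 3: sum() of remaining [8, 14, 15] = 37.
Therefore output = 37.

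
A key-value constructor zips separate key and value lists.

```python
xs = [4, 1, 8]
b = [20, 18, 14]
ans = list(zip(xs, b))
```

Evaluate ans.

Step 1: zip pairs elements at same index:
  Index 0: (4, 20)
  Index 1: (1, 18)
  Index 2: (8, 14)
Therefore ans = [(4, 20), (1, 18), (8, 14)].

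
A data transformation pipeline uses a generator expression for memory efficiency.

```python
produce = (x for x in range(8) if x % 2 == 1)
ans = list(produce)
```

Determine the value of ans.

Step 1: Filter range(8) keeping only odd values:
  x=0: even, excluded
  x=1: odd, included
  x=2: even, excluded
  x=3: odd, included
  x=4: even, excluded
  x=5: odd, included
  x=6: even, excluded
  x=7: odd, included
Therefore ans = [1, 3, 5, 7].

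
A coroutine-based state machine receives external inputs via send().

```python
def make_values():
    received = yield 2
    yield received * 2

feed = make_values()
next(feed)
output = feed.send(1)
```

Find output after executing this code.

Step 1: next(feed) advances to first yield, producing 2.
Step 2: send(1) resumes, received = 1.
Step 3: yield received * 2 = 1 * 2 = 2.
Therefore output = 2.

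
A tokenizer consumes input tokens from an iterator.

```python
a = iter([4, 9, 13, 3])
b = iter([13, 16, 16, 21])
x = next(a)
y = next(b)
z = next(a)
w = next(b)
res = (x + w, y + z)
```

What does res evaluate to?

Step 1: a iterates [4, 9, 13, 3], b iterates [13, 16, 16, 21].
Step 2: x = next(a) = 4, y = next(b) = 13.
Step 3: z = next(a) = 9, w = next(b) = 16.
Step 4: res = (4 + 16, 13 + 9) = (20, 22).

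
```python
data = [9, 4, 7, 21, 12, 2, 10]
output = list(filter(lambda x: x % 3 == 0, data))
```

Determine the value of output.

Step 1: Filter elements divisible by 3:
  9 % 3 = 0: kept
  4 % 3 = 1: removed
  7 % 3 = 1: removed
  21 % 3 = 0: kept
  12 % 3 = 0: kept
  2 % 3 = 2: removed
  10 % 3 = 1: removed
Therefore output = [9, 21, 12].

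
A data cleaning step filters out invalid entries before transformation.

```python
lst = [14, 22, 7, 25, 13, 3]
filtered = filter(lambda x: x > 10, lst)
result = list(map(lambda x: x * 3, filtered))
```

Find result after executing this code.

Step 1: Filter lst for elements > 10:
  14: kept
  22: kept
  7: removed
  25: kept
  13: kept
  3: removed
Step 2: Map x * 3 on filtered [14, 22, 25, 13]:
  14 -> 42
  22 -> 66
  25 -> 75
  13 -> 39
Therefore result = [42, 66, 75, 39].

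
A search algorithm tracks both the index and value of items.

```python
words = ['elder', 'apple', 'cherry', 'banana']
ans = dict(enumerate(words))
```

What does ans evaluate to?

Step 1: enumerate pairs indices with words:
  0 -> 'elder'
  1 -> 'apple'
  2 -> 'cherry'
  3 -> 'banana'
Therefore ans = {0: 'elder', 1: 'apple', 2: 'cherry', 3: 'banana'}.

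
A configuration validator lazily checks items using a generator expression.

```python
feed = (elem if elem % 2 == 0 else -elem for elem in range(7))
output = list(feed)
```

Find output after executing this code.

Step 1: For each elem in range(7), yield elem if even, else -elem:
  elem=0: even, yield 0
  elem=1: odd, yield -1
  elem=2: even, yield 2
  elem=3: odd, yield -3
  elem=4: even, yield 4
  elem=5: odd, yield -5
  elem=6: even, yield 6
Therefore output = [0, -1, 2, -3, 4, -5, 6].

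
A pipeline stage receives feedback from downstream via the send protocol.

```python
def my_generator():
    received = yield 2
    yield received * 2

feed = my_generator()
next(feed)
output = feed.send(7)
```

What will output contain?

Step 1: next(feed) advances to first yield, producing 2.
Step 2: send(7) resumes, received = 7.
Step 3: yield received * 2 = 7 * 2 = 14.
Therefore output = 14.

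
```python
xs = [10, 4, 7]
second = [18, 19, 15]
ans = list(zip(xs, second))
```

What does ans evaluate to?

Step 1: zip pairs elements at same index:
  Index 0: (10, 18)
  Index 1: (4, 19)
  Index 2: (7, 15)
Therefore ans = [(10, 18), (4, 19), (7, 15)].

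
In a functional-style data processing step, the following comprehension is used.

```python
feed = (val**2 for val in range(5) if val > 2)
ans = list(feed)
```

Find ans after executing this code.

Step 1: For range(5), keep val > 2, then square:
  val=0: 0 <= 2, excluded
  val=1: 1 <= 2, excluded
  val=2: 2 <= 2, excluded
  val=3: 3 > 2, yield 3**2 = 9
  val=4: 4 > 2, yield 4**2 = 16
Therefore ans = [9, 16].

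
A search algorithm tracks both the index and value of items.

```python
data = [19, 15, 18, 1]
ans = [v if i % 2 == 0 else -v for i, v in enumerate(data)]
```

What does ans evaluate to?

Step 1: For each (i, v), keep v if i is even, negate if odd:
  i=0 (even): keep 19
  i=1 (odd): negate to -15
  i=2 (even): keep 18
  i=3 (odd): negate to -1
Therefore ans = [19, -15, 18, -1].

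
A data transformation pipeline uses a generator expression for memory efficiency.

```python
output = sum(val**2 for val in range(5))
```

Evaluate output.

Step 1: Compute val**2 for each val in range(5):
  val=0: 0**2 = 0
  val=1: 1**2 = 1
  val=2: 2**2 = 4
  val=3: 3**2 = 9
  val=4: 4**2 = 16
Step 2: sum = 0 + 1 + 4 + 9 + 16 = 30.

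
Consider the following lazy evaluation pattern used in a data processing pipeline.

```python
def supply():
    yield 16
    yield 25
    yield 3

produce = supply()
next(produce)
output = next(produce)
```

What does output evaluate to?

Step 1: supply() creates a generator.
Step 2: next(produce) yields 16 (consumed and discarded).
Step 3: next(produce) yields 25, assigned to output.
Therefore output = 25.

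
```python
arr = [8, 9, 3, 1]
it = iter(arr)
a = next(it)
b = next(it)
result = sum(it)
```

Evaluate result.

Step 1: Create iterator over [8, 9, 3, 1].
Step 2: a = next() = 8, b = next() = 9.
Step 3: sum() of remaining [3, 1] = 4.
Therefore result = 4.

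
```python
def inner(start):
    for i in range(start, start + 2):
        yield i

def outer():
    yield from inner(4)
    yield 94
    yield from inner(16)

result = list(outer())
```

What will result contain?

Step 1: outer() delegates to inner(4):
  yield 4
  yield 5
Step 2: yield 94
Step 3: Delegates to inner(16):
  yield 16
  yield 17
Therefore result = [4, 5, 94, 16, 17].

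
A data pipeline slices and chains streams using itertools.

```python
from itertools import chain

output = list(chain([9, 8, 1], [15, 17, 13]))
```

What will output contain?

Step 1: chain() concatenates iterables: [9, 8, 1] + [15, 17, 13].
Therefore output = [9, 8, 1, 15, 17, 13].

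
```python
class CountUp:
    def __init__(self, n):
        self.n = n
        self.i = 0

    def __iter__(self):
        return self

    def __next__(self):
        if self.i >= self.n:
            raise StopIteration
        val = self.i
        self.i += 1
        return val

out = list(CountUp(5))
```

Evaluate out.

Step 1: CountUp(5) creates an iterator counting 0 to 4.
Step 2: list() consumes all values: [0, 1, 2, 3, 4].
Therefore out = [0, 1, 2, 3, 4].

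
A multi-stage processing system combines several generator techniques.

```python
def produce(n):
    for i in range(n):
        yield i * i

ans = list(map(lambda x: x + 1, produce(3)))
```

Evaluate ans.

Step 1: produce(3) yields squares: [0, 1, 4].
Step 2: map adds 1 to each: [1, 2, 5].
Therefore ans = [1, 2, 5].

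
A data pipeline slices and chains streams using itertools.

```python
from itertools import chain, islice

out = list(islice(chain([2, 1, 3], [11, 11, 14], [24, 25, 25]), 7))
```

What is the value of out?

Step 1: chain([2, 1, 3], [11, 11, 14], [24, 25, 25]) = [2, 1, 3, 11, 11, 14, 24, 25, 25].
Step 2: islice takes first 7 elements: [2, 1, 3, 11, 11, 14, 24].
Therefore out = [2, 1, 3, 11, 11, 14, 24].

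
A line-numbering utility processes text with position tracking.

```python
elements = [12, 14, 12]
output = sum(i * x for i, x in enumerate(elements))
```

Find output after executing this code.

Step 1: Compute i * x for each (i, x) in enumerate([12, 14, 12]):
  i=0, x=12: 0*12 = 0
  i=1, x=14: 1*14 = 14
  i=2, x=12: 2*12 = 24
Step 2: sum = 0 + 14 + 24 = 38.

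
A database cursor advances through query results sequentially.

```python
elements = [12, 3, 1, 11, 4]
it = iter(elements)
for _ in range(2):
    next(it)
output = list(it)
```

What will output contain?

Step 1: Create iterator over [12, 3, 1, 11, 4].
Step 2: Advance 2 positions (consuming [12, 3]).
Step 3: list() collects remaining elements: [1, 11, 4].
Therefore output = [1, 11, 4].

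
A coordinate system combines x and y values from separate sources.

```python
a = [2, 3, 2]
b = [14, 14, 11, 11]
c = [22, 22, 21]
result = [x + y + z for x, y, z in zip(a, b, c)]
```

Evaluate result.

Step 1: zip three lists (truncates to shortest, len=3):
  2 + 14 + 22 = 38
  3 + 14 + 22 = 39
  2 + 11 + 21 = 34
Therefore result = [38, 39, 34].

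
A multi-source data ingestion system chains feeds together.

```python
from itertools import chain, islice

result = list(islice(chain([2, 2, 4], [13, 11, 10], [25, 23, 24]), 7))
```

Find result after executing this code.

Step 1: chain([2, 2, 4], [13, 11, 10], [25, 23, 24]) = [2, 2, 4, 13, 11, 10, 25, 23, 24].
Step 2: islice takes first 7 elements: [2, 2, 4, 13, 11, 10, 25].
Therefore result = [2, 2, 4, 13, 11, 10, 25].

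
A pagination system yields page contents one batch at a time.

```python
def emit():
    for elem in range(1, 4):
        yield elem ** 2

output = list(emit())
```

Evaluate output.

Step 1: For each elem in range(1, 4), yield elem**2:
  elem=1: yield 1**2 = 1
  elem=2: yield 2**2 = 4
  elem=3: yield 3**2 = 9
Therefore output = [1, 4, 9].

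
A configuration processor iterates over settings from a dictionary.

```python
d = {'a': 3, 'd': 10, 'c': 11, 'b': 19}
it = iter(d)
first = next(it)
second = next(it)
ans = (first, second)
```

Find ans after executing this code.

Step 1: iter(d) iterates over keys: ['a', 'd', 'c', 'b'].
Step 2: first = next(it) = 'a', second = next(it) = 'd'.
Therefore ans = ('a', 'd').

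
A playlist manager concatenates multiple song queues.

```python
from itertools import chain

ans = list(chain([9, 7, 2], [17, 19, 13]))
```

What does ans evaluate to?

Step 1: chain() concatenates iterables: [9, 7, 2] + [17, 19, 13].
Therefore ans = [9, 7, 2, 17, 19, 13].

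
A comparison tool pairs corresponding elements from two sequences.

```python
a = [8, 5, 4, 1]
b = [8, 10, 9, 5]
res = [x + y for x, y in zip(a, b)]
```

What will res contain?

Step 1: Add corresponding elements:
  8 + 8 = 16
  5 + 10 = 15
  4 + 9 = 13
  1 + 5 = 6
Therefore res = [16, 15, 13, 6].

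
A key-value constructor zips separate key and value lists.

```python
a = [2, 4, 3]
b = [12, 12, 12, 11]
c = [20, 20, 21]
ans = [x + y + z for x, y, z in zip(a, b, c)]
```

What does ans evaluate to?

Step 1: zip three lists (truncates to shortest, len=3):
  2 + 12 + 20 = 34
  4 + 12 + 20 = 36
  3 + 12 + 21 = 36
Therefore ans = [34, 36, 36].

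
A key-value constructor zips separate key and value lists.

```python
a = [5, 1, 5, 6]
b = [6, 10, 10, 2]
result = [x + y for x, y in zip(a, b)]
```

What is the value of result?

Step 1: Add corresponding elements:
  5 + 6 = 11
  1 + 10 = 11
  5 + 10 = 15
  6 + 2 = 8
Therefore result = [11, 11, 15, 8].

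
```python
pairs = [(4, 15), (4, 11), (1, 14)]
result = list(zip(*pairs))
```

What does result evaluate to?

Step 1: zip(*pairs) transposes: unzips [(4, 15), (4, 11), (1, 14)] into separate sequences.
Step 2: First elements: (4, 4, 1), second elements: (15, 11, 14).
Therefore result = [(4, 4, 1), (15, 11, 14)].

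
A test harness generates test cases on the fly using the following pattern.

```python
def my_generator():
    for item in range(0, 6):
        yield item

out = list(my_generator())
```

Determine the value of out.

Step 1: The generator yields each value from range(0, 6).
Step 2: list() consumes all yields: [0, 1, 2, 3, 4, 5].
Therefore out = [0, 1, 2, 3, 4, 5].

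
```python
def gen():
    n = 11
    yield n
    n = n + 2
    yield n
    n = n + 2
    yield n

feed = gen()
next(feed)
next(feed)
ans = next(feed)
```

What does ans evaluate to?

Step 1: Trace through generator execution:
  Yield 1: n starts at 11, yield 11
  Yield 2: n = 11 + 2 = 13, yield 13
  Yield 3: n = 13 + 2 = 15, yield 15
Step 2: First next() gets 11, second next() gets the second value, third next() yields 15.
Therefore ans = 15.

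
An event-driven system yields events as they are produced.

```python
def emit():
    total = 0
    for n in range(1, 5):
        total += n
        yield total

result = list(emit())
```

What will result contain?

Step 1: Generator accumulates running sum:
  n=1: total = 1, yield 1
  n=2: total = 3, yield 3
  n=3: total = 6, yield 6
  n=4: total = 10, yield 10
Therefore result = [1, 3, 6, 10].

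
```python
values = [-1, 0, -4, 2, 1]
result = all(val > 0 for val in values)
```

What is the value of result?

Step 1: Check val > 0 for each element in [-1, 0, -4, 2, 1]:
  -1 > 0: False
  0 > 0: False
  -4 > 0: False
  2 > 0: True
  1 > 0: True
Step 2: all() returns False.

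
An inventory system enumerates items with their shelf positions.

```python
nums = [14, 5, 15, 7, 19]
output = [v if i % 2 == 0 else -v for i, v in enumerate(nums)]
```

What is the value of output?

Step 1: For each (i, v), keep v if i is even, negate if odd:
  i=0 (even): keep 14
  i=1 (odd): negate to -5
  i=2 (even): keep 15
  i=3 (odd): negate to -7
  i=4 (even): keep 19
Therefore output = [14, -5, 15, -7, 19].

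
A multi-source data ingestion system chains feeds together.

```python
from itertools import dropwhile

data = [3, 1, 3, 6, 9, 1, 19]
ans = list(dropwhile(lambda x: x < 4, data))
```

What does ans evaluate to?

Step 1: dropwhile drops elements while < 4:
  3 < 4: dropped
  1 < 4: dropped
  3 < 4: dropped
  6: kept (dropping stopped)
Step 2: Remaining elements kept regardless of condition.
Therefore ans = [6, 9, 1, 19].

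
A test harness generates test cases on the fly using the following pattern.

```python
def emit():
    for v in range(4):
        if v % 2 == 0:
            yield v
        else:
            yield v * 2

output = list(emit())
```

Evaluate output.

Step 1: For each v in range(4), yield v if even, else v*2:
  v=0 (even): yield 0
  v=1 (odd): yield 1*2 = 2
  v=2 (even): yield 2
  v=3 (odd): yield 3*2 = 6
Therefore output = [0, 2, 2, 6].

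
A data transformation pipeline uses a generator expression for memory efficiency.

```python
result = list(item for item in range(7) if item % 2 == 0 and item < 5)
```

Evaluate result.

Step 1: Filter range(7) where item % 2 == 0 and item < 5:
  item=0: both conditions met, included
  item=1: excluded (1 % 2 != 0)
  item=2: both conditions met, included
  item=3: excluded (3 % 2 != 0)
  item=4: both conditions met, included
  item=5: excluded (5 % 2 != 0, 5 >= 5)
  item=6: excluded (6 >= 5)
Therefore result = [0, 2, 4].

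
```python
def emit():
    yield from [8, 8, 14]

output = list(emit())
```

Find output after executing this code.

Step 1: yield from delegates to the iterable, yielding each element.
Step 2: Collected values: [8, 8, 14].
Therefore output = [8, 8, 14].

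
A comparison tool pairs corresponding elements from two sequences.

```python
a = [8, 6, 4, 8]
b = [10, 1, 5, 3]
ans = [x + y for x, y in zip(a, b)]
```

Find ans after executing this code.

Step 1: Add corresponding elements:
  8 + 10 = 18
  6 + 1 = 7
  4 + 5 = 9
  8 + 3 = 11
Therefore ans = [18, 7, 9, 11].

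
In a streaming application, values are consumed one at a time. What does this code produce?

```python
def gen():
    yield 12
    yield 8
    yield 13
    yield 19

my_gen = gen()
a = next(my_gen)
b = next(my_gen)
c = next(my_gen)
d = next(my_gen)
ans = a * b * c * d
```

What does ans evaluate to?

Step 1: Create generator and consume all values:
  a = next(my_gen) = 12
  b = next(my_gen) = 8
  c = next(my_gen) = 13
  d = next(my_gen) = 19
Step 2: ans = 12 * 8 * 13 * 19 = 23712.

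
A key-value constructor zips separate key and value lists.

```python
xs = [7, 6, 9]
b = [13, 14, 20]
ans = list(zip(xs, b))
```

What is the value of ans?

Step 1: zip pairs elements at same index:
  Index 0: (7, 13)
  Index 1: (6, 14)
  Index 2: (9, 20)
Therefore ans = [(7, 13), (6, 14), (9, 20)].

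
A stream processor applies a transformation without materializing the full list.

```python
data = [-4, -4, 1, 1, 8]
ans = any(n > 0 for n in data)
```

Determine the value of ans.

Step 1: Check n > 0 for each element in [-4, -4, 1, 1, 8]:
  -4 > 0: False
  -4 > 0: False
  1 > 0: True
  1 > 0: True
  8 > 0: True
Step 2: any() returns True.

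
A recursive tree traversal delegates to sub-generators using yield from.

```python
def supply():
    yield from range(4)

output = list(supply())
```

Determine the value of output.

Step 1: yield from delegates to the iterable, yielding each element.
Step 2: Collected values: [0, 1, 2, 3].
Therefore output = [0, 1, 2, 3].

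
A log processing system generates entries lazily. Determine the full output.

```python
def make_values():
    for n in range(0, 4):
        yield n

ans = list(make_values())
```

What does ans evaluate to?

Step 1: The generator yields each value from range(0, 4).
Step 2: list() consumes all yields: [0, 1, 2, 3].
Therefore ans = [0, 1, 2, 3].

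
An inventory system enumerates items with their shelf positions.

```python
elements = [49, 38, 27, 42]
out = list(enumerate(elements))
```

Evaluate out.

Step 1: enumerate pairs each element with its index:
  (0, 49)
  (1, 38)
  (2, 27)
  (3, 42)
Therefore out = [(0, 49), (1, 38), (2, 27), (3, 42)].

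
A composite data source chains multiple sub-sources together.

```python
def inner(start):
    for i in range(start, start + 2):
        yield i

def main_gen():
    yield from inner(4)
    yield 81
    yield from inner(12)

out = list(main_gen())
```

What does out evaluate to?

Step 1: main_gen() delegates to inner(4):
  yield 4
  yield 5
Step 2: yield 81
Step 3: Delegates to inner(12):
  yield 12
  yield 13
Therefore out = [4, 5, 81, 12, 13].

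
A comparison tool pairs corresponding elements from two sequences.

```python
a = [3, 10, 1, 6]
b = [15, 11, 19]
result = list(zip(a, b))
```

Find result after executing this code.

Step 1: zip stops at shortest (len(a)=4, len(b)=3):
  Index 0: (3, 15)
  Index 1: (10, 11)
  Index 2: (1, 19)
Step 2: Last element of a (6) has no pair, dropped.
Therefore result = [(3, 15), (10, 11), (1, 19)].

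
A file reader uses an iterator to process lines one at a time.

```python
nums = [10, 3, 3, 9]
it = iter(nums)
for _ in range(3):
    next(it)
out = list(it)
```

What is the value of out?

Step 1: Create iterator over [10, 3, 3, 9].
Step 2: Advance 3 positions (consuming [10, 3, 3]).
Step 3: list() collects remaining elements: [9].
Therefore out = [9].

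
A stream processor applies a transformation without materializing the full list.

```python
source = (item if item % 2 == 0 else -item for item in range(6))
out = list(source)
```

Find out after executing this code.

Step 1: For each item in range(6), yield item if even, else -item:
  item=0: even, yield 0
  item=1: odd, yield -1
  item=2: even, yield 2
  item=3: odd, yield -3
  item=4: even, yield 4
  item=5: odd, yield -5
Therefore out = [0, -1, 2, -3, 4, -5].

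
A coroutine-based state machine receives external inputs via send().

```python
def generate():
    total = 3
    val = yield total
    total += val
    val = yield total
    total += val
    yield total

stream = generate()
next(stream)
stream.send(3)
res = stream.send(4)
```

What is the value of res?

Step 1: next() -> yield total=3.
Step 2: send(3) -> val=3, total = 3+3 = 6, yield 6.
Step 3: send(4) -> val=4, total = 6+4 = 10, yield 10.
Therefore res = 10.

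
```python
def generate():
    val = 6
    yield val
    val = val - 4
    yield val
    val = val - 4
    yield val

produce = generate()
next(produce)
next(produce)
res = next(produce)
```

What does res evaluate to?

Step 1: Trace through generator execution:
  Yield 1: val starts at 6, yield 6
  Yield 2: val = 6 - 4 = 2, yield 2
  Yield 3: val = 2 - 4 = -2, yield -2
Step 2: First next() gets 6, second next() gets the second value, third next() yields -2.
Therefore res = -2.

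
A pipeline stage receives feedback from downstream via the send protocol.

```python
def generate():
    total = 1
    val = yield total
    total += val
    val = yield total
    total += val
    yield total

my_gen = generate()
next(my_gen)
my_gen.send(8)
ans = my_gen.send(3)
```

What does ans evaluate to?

Step 1: next() -> yield total=1.
Step 2: send(8) -> val=8, total = 1+8 = 9, yield 9.
Step 3: send(3) -> val=3, total = 9+3 = 12, yield 12.
Therefore ans = 12.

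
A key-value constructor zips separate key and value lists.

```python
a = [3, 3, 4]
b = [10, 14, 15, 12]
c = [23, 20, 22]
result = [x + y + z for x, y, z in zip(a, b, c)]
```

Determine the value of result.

Step 1: zip three lists (truncates to shortest, len=3):
  3 + 10 + 23 = 36
  3 + 14 + 20 = 37
  4 + 15 + 22 = 41
Therefore result = [36, 37, 41].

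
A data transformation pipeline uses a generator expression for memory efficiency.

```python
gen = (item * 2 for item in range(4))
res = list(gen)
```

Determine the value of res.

Step 1: For each item in range(4), compute item*2:
  item=0: 0*2 = 0
  item=1: 1*2 = 2
  item=2: 2*2 = 4
  item=3: 3*2 = 6
Therefore res = [0, 2, 4, 6].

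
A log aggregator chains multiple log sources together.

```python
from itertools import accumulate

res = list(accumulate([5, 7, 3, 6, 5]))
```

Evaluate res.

Step 1: accumulate computes running sums:
  + 5 = 5
  + 7 = 12
  + 3 = 15
  + 6 = 21
  + 5 = 26
Therefore res = [5, 12, 15, 21, 26].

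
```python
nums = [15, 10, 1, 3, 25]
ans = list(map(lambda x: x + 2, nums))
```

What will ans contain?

Step 1: Apply lambda x: x + 2 to each element:
  15 -> 17
  10 -> 12
  1 -> 3
  3 -> 5
  25 -> 27
Therefore ans = [17, 12, 3, 5, 27].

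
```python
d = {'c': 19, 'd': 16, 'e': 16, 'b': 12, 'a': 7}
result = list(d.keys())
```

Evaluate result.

Step 1: d.keys() returns the dictionary keys in insertion order.
Therefore result = ['c', 'd', 'e', 'b', 'a'].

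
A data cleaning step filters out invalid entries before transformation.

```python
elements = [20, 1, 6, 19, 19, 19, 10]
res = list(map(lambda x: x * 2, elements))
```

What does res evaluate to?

Step 1: Apply lambda x: x * 2 to each element:
  20 -> 40
  1 -> 2
  6 -> 12
  19 -> 38
  19 -> 38
  19 -> 38
  10 -> 20
Therefore res = [40, 2, 12, 38, 38, 38, 20].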